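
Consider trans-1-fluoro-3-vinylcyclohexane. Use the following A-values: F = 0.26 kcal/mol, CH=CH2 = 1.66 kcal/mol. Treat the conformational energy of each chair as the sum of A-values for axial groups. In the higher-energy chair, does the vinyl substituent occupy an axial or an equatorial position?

C1 and C3 have the same parity, so for the trans isomer the two substituents are one axial and one equatorial in each chair.
Chair I (fluoro axial, vinyl equatorial): E = 0.26 kcal/mol.
Chair II (fluoro equatorial, vinyl axial): E = 1.66 kcal/mol.
Chair II is the less stable (higher-energy) conformer, and in that chair the vinyl group is axial.

axial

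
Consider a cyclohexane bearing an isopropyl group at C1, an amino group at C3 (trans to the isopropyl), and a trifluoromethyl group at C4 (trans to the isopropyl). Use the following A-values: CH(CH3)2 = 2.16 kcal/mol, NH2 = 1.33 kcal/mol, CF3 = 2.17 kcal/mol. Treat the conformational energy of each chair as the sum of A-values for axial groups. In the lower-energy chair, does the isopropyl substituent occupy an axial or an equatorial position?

equatorial

Chair I (isopropyl axial, amino equatorial, trifluoromethyl axial): E = 4.33 kcal/mol.
Chair II (isopropyl equatorial, amino axial, trifluoromethyl equatorial): E = 1.33 kcal/mol.
Chair II is the more stable (lower-energy) conformer, and in that chair the isopropyl group is equatorial.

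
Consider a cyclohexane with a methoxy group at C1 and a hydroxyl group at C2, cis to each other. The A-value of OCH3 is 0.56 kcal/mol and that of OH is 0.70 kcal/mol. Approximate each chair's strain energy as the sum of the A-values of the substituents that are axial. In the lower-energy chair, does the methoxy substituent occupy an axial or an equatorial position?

axial

C1 and C2 have opposite parity, so for the cis isomer the two substituents are one axial and one equatorial in each chair.
Chair I (methoxy axial, hydroxyl equatorial): E = 0.56 kcal/mol.
Chair II (methoxy equatorial, hydroxyl axial): E = 0.70 kcal/mol.
Chair I is the more stable (lower-energy) conformer, and in that chair the methoxy group is axial.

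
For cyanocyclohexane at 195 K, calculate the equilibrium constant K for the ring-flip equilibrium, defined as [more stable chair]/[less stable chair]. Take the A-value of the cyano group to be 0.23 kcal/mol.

K ≈ 1.81

One chair has the cyano group axial (E = 0.23 kcal/mol) and the other has it equatorial (E = 0).
ΔG = 0.23 kcal/mol between the two chairs.
K = exp(ΔG/RT) with R = 1.987×10⁻³ kcal mol⁻¹ K⁻¹ and T = 195 K gives K ≈ 1.81.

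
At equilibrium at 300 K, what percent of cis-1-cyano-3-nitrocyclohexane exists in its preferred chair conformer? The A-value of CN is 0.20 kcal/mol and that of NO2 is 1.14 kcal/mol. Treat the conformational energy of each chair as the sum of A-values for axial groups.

C1 and C3 have the same parity, so for the cis isomer the two substituents are e,e in one chair and a,a in the other.
Chair I (cyano axial, nitro axial): E = 1.34 kcal/mol; chair II (cyano equatorial, nitro equatorial): E = 0.00 kcal/mol.
ΔG = 1.34 kcal/mol between the two chairs.
K = exp(ΔG/RT) with R = 1.987×10⁻³ kcal mol⁻¹ K⁻¹ and T = 300 K gives K ≈ 9.47.
Fraction in the lower-energy chair = K/(K+1) = 90.4%.

90.4%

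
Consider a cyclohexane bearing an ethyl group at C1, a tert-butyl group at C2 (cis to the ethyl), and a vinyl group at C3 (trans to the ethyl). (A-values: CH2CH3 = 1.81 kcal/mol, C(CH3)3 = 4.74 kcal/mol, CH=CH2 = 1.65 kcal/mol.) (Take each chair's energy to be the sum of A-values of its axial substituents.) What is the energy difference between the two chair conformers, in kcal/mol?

Chair I (ethyl axial, tert-butyl equatorial, vinyl equatorial): E = 1.81 kcal/mol.
Chair II (ethyl equatorial, tert-butyl axial, vinyl axial): E = 6.39 kcal/mol.
ΔE = 6.39 − 1.81 = 4.58 kcal/mol; chair I is more stable.

4.58 kcal/mol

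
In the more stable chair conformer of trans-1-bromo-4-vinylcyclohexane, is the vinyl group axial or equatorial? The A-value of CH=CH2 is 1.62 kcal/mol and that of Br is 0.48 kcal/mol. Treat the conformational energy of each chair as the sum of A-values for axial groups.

C1 and C4 have opposite parity, so for the trans isomer the two substituents are e,e in one chair and a,a in the other.
Chair I (vinyl axial, bromo axial): E = 2.10 kcal/mol.
Chair II (vinyl equatorial, bromo equatorial): E = 0.00 kcal/mol.
Chair II is the more stable (lower-energy) conformer, and in that chair the vinyl group is equatorial.

equatorial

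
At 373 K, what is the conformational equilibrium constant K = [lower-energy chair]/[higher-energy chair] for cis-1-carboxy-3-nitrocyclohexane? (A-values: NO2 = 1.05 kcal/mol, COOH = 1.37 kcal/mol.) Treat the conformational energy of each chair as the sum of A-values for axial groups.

K ≈ 26.2

C1 and C3 have the same parity, so for the cis isomer the two substituents are e,e in one chair and a,a in the other.
Chair I (nitro axial, carboxyl axial): E = 2.42 kcal/mol; chair II (nitro equatorial, carboxyl equatorial): E = 0.00 kcal/mol.
ΔG = 2.42 kcal/mol between the two chairs.
K = exp(ΔG/RT) with R = 1.987×10⁻³ kcal mol⁻¹ K⁻¹ and T = 373 K gives K ≈ 26.2.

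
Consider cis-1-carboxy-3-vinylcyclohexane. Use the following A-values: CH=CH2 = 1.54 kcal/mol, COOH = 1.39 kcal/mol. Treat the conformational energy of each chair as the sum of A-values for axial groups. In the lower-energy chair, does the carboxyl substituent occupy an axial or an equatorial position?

C1 and C3 have the same parity, so for the cis isomer the two substituents are e,e in one chair and a,a in the other.
Chair I (vinyl axial, carboxyl axial): E = 2.93 kcal/mol.
Chair II (vinyl equatorial, carboxyl equatorial): E = 0.00 kcal/mol.
Chair II is the more stable (lower-energy) conformer, and in that chair the carboxyl group is equatorial.

equatorial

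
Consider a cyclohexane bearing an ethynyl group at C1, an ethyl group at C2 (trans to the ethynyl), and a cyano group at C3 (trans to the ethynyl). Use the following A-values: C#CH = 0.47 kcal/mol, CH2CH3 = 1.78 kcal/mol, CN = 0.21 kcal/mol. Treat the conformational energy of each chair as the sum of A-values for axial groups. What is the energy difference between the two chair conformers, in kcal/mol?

2.04 kcal/mol

Chair I (ethynyl axial, ethyl axial, cyano equatorial): E = 2.25 kcal/mol.
Chair II (ethynyl equatorial, ethyl equatorial, cyano axial): E = 0.21 kcal/mol.
ΔE = 2.25 − 0.21 = 2.04 kcal/mol; chair II is more stable.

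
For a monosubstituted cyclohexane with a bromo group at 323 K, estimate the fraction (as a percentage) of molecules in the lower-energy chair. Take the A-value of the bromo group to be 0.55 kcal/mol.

70.2%

One chair has the bromo group axial (E = 0.55 kcal/mol) and the other has it equatorial (E = 0).
ΔG = 0.55 kcal/mol between the two chairs.
K = exp(ΔG/RT) with R = 1.987×10⁻³ kcal mol⁻¹ K⁻¹ and T = 323 K gives K ≈ 2.36.
Fraction in the lower-energy chair = K/(K+1) = 70.2%.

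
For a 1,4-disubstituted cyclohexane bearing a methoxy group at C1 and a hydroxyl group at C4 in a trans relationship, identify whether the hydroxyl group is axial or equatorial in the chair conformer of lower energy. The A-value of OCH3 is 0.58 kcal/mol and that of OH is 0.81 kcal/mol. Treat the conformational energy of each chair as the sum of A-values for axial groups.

equatorial

C1 and C4 have opposite parity, so for the trans isomer the two substituents are e,e in one chair and a,a in the other.
Chair I (methoxy axial, hydroxyl axial): E = 1.39 kcal/mol.
Chair II (methoxy equatorial, hydroxyl equatorial): E = 0.00 kcal/mol.
Chair II is the more stable (lower-energy) conformer, and in that chair the hydroxyl group is equatorial.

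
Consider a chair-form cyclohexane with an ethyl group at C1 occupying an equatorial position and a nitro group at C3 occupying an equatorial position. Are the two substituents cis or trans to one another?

C1 and C3 have the same parity, so their axial bonds point in the same direction.
With same-parity carbons, two substituents on the same face are both axial or both equatorial; opposite faces give one of each.
Here the groups are equatorial/equatorial → same face → cis.

cis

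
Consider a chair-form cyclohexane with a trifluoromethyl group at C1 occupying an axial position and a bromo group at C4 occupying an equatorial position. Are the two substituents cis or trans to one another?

cis

C1 and C4 have opposite parity, so their axial bonds point in opposite directions.
With opposite-parity carbons, two substituents on the same face are one axial and one equatorial; opposite faces give both axial or both equatorial.
Here the groups are axial/equatorial → same face → cis.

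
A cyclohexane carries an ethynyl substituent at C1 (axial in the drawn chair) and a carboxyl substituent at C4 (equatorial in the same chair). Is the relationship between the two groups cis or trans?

cis

C1 and C4 have opposite parity, so their axial bonds point in opposite directions.
With opposite-parity carbons, two substituents on the same face are one axial and one equatorial; opposite faces give both axial or both equatorial.
Here the groups are axial/equatorial → same face → cis.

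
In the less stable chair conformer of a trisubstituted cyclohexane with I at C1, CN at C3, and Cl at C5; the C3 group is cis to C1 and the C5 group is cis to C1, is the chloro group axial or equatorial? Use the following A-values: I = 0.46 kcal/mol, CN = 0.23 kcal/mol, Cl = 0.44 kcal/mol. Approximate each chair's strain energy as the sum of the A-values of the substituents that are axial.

axial

Chair I (iodo axial, cyano axial, chloro axial): E = 1.13 kcal/mol.
Chair II (iodo equatorial, cyano equatorial, chloro equatorial): E = 0.00 kcal/mol.
Chair I is the less stable (higher-energy) conformer, and in that chair the chloro group is axial.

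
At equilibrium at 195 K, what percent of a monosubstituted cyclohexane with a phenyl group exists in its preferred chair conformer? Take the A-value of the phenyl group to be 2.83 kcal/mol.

One chair has the phenyl group axial (E = 2.83 kcal/mol) and the other has it equatorial (E = 0).
ΔG = 2.83 kcal/mol between the two chairs.
K = exp(ΔG/RT) with R = 1.987×10⁻³ kcal mol⁻¹ K⁻¹ and T = 195 K gives K ≈ 1.49e+03.
Fraction in the lower-energy chair = K/(K+1) = 99.9%.

99.9%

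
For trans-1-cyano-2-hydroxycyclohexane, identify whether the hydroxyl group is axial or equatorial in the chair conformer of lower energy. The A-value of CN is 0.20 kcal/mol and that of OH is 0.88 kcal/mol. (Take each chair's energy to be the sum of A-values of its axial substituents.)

C1 and C2 have opposite parity, so for the trans isomer the two substituents are e,e in one chair and a,a in the other.
Chair I (cyano axial, hydroxyl axial): E = 1.08 kcal/mol.
Chair II (cyano equatorial, hydroxyl equatorial): E = 0.00 kcal/mol.
Chair II is the more stable (lower-energy) conformer, and in that chair the hydroxyl group is equatorial.

equatorial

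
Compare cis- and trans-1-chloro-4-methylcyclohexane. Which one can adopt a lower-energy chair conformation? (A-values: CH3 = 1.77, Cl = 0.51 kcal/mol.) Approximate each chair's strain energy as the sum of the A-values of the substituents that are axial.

trans

At 1,4 positions (parity opposite): cis → (a,e or e,a); trans → (e,e or a,a).
Best chair for cis: E = 0.51 kcal/mol; best chair for trans: E = 0.00 kcal/mol.
The trans isomer is lower by 0.51 kcal/mol.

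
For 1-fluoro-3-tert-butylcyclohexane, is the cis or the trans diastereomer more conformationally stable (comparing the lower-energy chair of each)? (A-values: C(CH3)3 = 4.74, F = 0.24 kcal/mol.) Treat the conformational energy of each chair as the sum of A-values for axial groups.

cis

At 1,3 positions (parity same): cis → (e,e or a,a); trans → (a,e or e,a).
Best chair for cis: E = 0.00 kcal/mol; best chair for trans: E = 0.24 kcal/mol.
The cis isomer is lower by 0.24 kcal/mol.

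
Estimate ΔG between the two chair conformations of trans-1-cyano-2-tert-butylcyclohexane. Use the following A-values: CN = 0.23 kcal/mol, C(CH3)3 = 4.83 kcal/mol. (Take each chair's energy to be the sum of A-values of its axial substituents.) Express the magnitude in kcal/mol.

5.06 kcal/mol

C1 and C2 have opposite parity, so for the trans isomer the two substituents are e,e in one chair and a,a in the other.
Chair I (cyano axial, tert-butyl axial): E = 5.06 kcal/mol.
Chair II (cyano equatorial, tert-butyl equatorial): E = 0.00 kcal/mol.
ΔE = 5.06 − 0.00 = 5.06 kcal/mol; chair II is more stable.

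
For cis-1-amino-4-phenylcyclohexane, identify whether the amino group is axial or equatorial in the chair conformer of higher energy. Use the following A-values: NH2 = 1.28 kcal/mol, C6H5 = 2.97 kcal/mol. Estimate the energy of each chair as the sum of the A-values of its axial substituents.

equatorial

C1 and C4 have opposite parity, so for the cis isomer the two substituents are one axial and one equatorial in each chair.
Chair I (amino axial, phenyl equatorial): E = 1.28 kcal/mol.
Chair II (amino equatorial, phenyl axial): E = 2.97 kcal/mol.
Chair II is the less stable (higher-energy) conformer, and in that chair the amino group is equatorial.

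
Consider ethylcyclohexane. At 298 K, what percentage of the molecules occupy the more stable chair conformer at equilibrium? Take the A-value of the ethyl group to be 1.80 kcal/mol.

One chair has the ethyl group axial (E = 1.80 kcal/mol) and the other has it equatorial (E = 0).
ΔG = 1.80 kcal/mol between the two chairs.
K = exp(ΔG/RT) with R = 1.987×10⁻³ kcal mol⁻¹ K⁻¹ and T = 298 K gives K ≈ 20.9.
Fraction in the lower-energy chair = K/(K+1) = 95.4%.

95.4%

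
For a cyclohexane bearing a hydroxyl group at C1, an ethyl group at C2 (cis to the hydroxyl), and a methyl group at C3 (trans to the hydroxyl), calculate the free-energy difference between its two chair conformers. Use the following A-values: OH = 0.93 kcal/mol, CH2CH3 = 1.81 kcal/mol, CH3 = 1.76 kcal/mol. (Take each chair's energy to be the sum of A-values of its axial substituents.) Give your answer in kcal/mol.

Chair I (hydroxyl axial, ethyl equatorial, methyl equatorial): E = 0.93 kcal/mol.
Chair II (hydroxyl equatorial, ethyl axial, methyl axial): E = 3.57 kcal/mol.
ΔE = 3.57 − 0.93 = 2.64 kcal/mol; chair I is more stable.

2.64 kcal/mol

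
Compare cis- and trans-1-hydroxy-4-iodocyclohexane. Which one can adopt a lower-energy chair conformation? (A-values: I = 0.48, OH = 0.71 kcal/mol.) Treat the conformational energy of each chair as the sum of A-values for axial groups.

At 1,4 positions (parity opposite): cis → (a,e or e,a); trans → (e,e or a,a).
Best chair for cis: E = 0.48 kcal/mol; best chair for trans: E = 0.00 kcal/mol.
The trans isomer is lower by 0.48 kcal/mol.

trans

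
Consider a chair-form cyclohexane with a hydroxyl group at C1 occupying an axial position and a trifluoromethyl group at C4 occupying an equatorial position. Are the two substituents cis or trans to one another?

cis

C1 and C4 have opposite parity, so their axial bonds point in opposite directions.
With opposite-parity carbons, two substituents on the same face are one axial and one equatorial; opposite faces give both axial or both equatorial.
Here the groups are axial/equatorial → same face → cis.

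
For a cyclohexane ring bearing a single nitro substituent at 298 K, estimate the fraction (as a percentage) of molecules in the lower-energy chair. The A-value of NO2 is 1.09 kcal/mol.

One chair has the nitro group axial (E = 1.09 kcal/mol) and the other has it equatorial (E = 0).
ΔG = 1.09 kcal/mol between the two chairs.
K = exp(ΔG/RT) with R = 1.987×10⁻³ kcal mol⁻¹ K⁻¹ and T = 298 K gives K ≈ 6.3.
Fraction in the lower-energy chair = K/(K+1) = 86.3%.

86.3%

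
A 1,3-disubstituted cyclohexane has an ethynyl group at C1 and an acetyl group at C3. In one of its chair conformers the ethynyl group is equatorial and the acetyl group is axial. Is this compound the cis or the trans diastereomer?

trans

C1 and C3 have the same parity, so their axial bonds point in the same direction.
With same-parity carbons, two substituents on the same face are both axial or both equatorial; opposite faces give one of each.
Here the groups are equatorial/axial → opposite face → trans.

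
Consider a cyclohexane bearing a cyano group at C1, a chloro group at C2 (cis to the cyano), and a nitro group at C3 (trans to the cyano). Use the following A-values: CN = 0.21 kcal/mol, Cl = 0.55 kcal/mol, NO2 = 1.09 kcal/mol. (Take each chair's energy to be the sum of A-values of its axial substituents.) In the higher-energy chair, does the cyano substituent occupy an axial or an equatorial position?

Chair I (cyano axial, chloro equatorial, nitro equatorial): E = 0.21 kcal/mol.
Chair II (cyano equatorial, chloro axial, nitro axial): E = 1.64 kcal/mol.
Chair II is the less stable (higher-energy) conformer, and in that chair the cyano group is equatorial.

equatorial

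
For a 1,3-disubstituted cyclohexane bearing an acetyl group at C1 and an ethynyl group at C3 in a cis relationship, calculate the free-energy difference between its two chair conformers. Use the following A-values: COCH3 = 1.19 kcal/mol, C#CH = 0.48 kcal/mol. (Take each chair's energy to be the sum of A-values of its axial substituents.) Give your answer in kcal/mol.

C1 and C3 have the same parity, so for the cis isomer the two substituents are e,e in one chair and a,a in the other.
Chair I (acetyl axial, ethynyl axial): E = 1.67 kcal/mol.
Chair II (acetyl equatorial, ethynyl equatorial): E = 0.00 kcal/mol.
ΔE = 1.67 − 0.00 = 1.67 kcal/mol; chair II is more stable.

1.67 kcal/mol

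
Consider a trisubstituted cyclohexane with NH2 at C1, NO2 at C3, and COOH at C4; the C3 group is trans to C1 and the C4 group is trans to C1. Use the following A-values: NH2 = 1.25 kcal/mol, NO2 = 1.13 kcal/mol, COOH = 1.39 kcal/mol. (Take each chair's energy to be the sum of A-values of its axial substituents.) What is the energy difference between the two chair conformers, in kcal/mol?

1.51 kcal/mol

Chair I (amino axial, nitro equatorial, carboxyl axial): E = 2.64 kcal/mol.
Chair II (amino equatorial, nitro axial, carboxyl equatorial): E = 1.13 kcal/mol.
ΔE = 2.64 − 1.13 = 1.51 kcal/mol; chair II is more stable.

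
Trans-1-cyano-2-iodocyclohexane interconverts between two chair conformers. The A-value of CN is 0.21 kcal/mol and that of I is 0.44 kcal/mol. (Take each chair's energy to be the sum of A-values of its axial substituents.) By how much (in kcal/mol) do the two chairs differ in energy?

0.65 kcal/mol

C1 and C2 have opposite parity, so for the trans isomer the two substituents are e,e in one chair and a,a in the other.
Chair I (cyano axial, iodo axial): E = 0.65 kcal/mol.
Chair II (cyano equatorial, iodo equatorial): E = 0.00 kcal/mol.
ΔE = 0.65 − 0.00 = 0.65 kcal/mol; chair II is more stable.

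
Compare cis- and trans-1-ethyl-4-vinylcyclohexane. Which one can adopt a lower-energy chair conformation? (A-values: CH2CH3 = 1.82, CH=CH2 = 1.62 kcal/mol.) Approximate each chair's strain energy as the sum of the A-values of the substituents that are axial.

At 1,4 positions (parity opposite): cis → (a,e or e,a); trans → (e,e or a,a).
Best chair for cis: E = 1.62 kcal/mol; best chair for trans: E = 0.00 kcal/mol.
The trans isomer is lower by 1.62 kcal/mol.

trans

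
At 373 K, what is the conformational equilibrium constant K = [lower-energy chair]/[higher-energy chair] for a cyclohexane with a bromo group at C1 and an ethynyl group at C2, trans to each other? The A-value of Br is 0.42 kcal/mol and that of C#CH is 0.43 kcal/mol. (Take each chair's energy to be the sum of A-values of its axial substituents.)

C1 and C2 have opposite parity, so for the trans isomer the two substituents are e,e in one chair and a,a in the other.
Chair I (bromo axial, ethynyl axial): E = 0.85 kcal/mol; chair II (bromo equatorial, ethynyl equatorial): E = 0.00 kcal/mol.
ΔG = 0.85 kcal/mol between the two chairs.
K = exp(ΔG/RT) with R = 1.987×10⁻³ kcal mol⁻¹ K⁻¹ and T = 373 K gives K ≈ 3.15.

K ≈ 3.15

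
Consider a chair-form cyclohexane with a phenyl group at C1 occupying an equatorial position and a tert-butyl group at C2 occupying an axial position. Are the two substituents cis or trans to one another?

cis

C1 and C2 have opposite parity, so their axial bonds point in opposite directions.
With opposite-parity carbons, two substituents on the same face are one axial and one equatorial; opposite faces give both axial or both equatorial.
Here the groups are equatorial/axial → same face → cis.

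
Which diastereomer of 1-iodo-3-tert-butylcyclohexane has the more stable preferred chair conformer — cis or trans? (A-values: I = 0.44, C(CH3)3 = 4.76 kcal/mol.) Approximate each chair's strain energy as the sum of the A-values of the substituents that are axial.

At 1,3 positions (parity same): cis → (e,e or a,a); trans → (a,e or e,a).
Best chair for cis: E = 0.00 kcal/mol; best chair for trans: E = 0.44 kcal/mol.
The cis isomer is lower by 0.44 kcal/mol.

cis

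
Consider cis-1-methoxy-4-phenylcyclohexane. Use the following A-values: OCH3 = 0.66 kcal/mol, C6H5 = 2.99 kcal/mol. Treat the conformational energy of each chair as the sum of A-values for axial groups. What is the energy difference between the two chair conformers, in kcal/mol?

2.33 kcal/mol

C1 and C4 have opposite parity, so for the cis isomer the two substituents are one axial and one equatorial in each chair.
Chair I (methoxy axial, phenyl equatorial): E = 0.66 kcal/mol.
Chair II (methoxy equatorial, phenyl axial): E = 2.99 kcal/mol.
ΔE = 2.99 − 0.66 = 2.33 kcal/mol; chair I is more stable.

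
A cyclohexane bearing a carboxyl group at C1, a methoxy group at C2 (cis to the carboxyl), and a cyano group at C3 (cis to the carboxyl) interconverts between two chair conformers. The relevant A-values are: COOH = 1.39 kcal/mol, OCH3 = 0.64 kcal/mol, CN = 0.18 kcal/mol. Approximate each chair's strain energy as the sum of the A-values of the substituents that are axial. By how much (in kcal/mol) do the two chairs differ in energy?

Chair I (carboxyl axial, methoxy equatorial, cyano axial): E = 1.57 kcal/mol.
Chair II (carboxyl equatorial, methoxy axial, cyano equatorial): E = 0.64 kcal/mol.
ΔE = 1.57 − 0.64 = 0.93 kcal/mol; chair II is more stable.

0.93 kcal/mol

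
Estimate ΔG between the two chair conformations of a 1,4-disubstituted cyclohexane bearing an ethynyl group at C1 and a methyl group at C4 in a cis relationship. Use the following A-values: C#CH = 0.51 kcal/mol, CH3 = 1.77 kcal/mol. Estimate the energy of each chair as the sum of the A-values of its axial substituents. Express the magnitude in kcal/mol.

1.26 kcal/mol

C1 and C4 have opposite parity, so for the cis isomer the two substituents are one axial and one equatorial in each chair.
Chair I (ethynyl axial, methyl equatorial): E = 0.51 kcal/mol.
Chair II (ethynyl equatorial, methyl axial): E = 1.77 kcal/mol.
ΔE = 1.77 − 0.51 = 1.26 kcal/mol; chair I is more stable.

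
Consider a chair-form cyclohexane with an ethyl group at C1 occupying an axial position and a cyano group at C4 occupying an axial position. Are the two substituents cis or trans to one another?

C1 and C4 have opposite parity, so their axial bonds point in opposite directions.
With opposite-parity carbons, two substituents on the same face are one axial and one equatorial; opposite faces give both axial or both equatorial.
Here the groups are axial/axial → opposite face → trans.

trans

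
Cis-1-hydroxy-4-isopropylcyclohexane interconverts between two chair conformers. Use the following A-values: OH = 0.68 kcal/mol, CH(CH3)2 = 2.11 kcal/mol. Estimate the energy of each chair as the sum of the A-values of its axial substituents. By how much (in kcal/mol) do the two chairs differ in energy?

1.43 kcal/mol

C1 and C4 have opposite parity, so for the cis isomer the two substituents are one axial and one equatorial in each chair.
Chair I (hydroxyl axial, isopropyl equatorial): E = 0.68 kcal/mol.
Chair II (hydroxyl equatorial, isopropyl axial): E = 2.11 kcal/mol.
ΔE = 2.11 − 0.68 = 1.43 kcal/mol; chair I is more stable.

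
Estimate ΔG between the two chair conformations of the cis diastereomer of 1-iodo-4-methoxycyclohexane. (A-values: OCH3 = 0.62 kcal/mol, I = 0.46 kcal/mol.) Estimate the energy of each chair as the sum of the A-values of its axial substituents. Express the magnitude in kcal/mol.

C1 and C4 have opposite parity, so for the cis isomer the two substituents are one axial and one equatorial in each chair.
Chair I (methoxy axial, iodo equatorial): E = 0.62 kcal/mol.
Chair II (methoxy equatorial, iodo axial): E = 0.46 kcal/mol.
ΔE = 0.62 − 0.46 = 0.16 kcal/mol; chair II is more stable.

0.16 kcal/mol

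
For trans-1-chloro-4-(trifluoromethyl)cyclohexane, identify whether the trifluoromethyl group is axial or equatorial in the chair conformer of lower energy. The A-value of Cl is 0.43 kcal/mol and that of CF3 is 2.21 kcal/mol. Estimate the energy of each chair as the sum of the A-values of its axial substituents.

equatorial

C1 and C4 have opposite parity, so for the trans isomer the two substituents are e,e in one chair and a,a in the other.
Chair I (chloro axial, trifluoromethyl axial): E = 2.64 kcal/mol.
Chair II (chloro equatorial, trifluoromethyl equatorial): E = 0.00 kcal/mol.
Chair II is the more stable (lower-energy) conformer, and in that chair the trifluoromethyl group is equatorial.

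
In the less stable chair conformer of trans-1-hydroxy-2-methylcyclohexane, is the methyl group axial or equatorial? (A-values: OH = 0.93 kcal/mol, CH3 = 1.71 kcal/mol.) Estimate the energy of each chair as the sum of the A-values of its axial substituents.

C1 and C2 have opposite parity, so for the trans isomer the two substituents are e,e in one chair and a,a in the other.
Chair I (hydroxyl axial, methyl axial): E = 2.64 kcal/mol.
Chair II (hydroxyl equatorial, methyl equatorial): E = 0.00 kcal/mol.
Chair I is the less stable (higher-energy) conformer, and in that chair the methyl group is axial.

axial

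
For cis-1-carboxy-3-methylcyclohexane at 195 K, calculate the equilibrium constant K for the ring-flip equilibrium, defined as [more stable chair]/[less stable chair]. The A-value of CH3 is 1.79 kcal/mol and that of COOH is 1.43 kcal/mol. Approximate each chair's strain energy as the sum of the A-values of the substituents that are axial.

C1 and C3 have the same parity, so for the cis isomer the two substituents are e,e in one chair and a,a in the other.
Chair I (methyl axial, carboxyl axial): E = 3.22 kcal/mol; chair II (methyl equatorial, carboxyl equatorial): E = 0.00 kcal/mol.
ΔG = 3.22 kcal/mol between the two chairs.
K = exp(ΔG/RT) with R = 1.987×10⁻³ kcal mol⁻¹ K⁻¹ and T = 195 K gives K ≈ 4.07e+03.

K ≈ 4066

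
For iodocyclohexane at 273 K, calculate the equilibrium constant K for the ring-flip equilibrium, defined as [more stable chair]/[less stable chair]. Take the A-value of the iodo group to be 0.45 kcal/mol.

One chair has the iodo group axial (E = 0.45 kcal/mol) and the other has it equatorial (E = 0).
ΔG = 0.45 kcal/mol between the two chairs.
K = exp(ΔG/RT) with R = 1.987×10⁻³ kcal mol⁻¹ K⁻¹ and T = 273 K gives K ≈ 2.29.

K ≈ 2.29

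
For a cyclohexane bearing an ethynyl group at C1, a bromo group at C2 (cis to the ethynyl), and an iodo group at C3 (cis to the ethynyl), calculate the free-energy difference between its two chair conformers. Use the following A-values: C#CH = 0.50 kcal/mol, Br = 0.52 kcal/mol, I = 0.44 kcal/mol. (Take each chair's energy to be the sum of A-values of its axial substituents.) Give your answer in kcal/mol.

0.42 kcal/mol

Chair I (ethynyl axial, bromo equatorial, iodo axial): E = 0.94 kcal/mol.
Chair II (ethynyl equatorial, bromo axial, iodo equatorial): E = 0.52 kcal/mol.
ΔE = 0.94 − 0.52 = 0.42 kcal/mol; chair II is more stable.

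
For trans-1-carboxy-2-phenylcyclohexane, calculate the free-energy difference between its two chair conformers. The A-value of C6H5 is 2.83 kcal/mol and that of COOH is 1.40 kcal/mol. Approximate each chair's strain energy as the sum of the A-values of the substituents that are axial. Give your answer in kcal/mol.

4.23 kcal/mol

C1 and C2 have opposite parity, so for the trans isomer the two substituents are e,e in one chair and a,a in the other.
Chair I (phenyl axial, carboxyl axial): E = 4.23 kcal/mol.
Chair II (phenyl equatorial, carboxyl equatorial): E = 0.00 kcal/mol.
ΔE = 4.23 − 0.00 = 4.23 kcal/mol; chair II is more stable.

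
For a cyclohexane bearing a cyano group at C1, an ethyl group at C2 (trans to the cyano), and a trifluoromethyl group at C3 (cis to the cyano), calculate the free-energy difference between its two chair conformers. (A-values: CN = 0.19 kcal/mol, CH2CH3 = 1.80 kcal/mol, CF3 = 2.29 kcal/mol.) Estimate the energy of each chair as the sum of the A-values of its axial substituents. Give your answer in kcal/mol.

Chair I (cyano axial, ethyl axial, trifluoromethyl axial): E = 4.28 kcal/mol.
Chair II (cyano equatorial, ethyl equatorial, trifluoromethyl equatorial): E = 0.00 kcal/mol.
ΔE = 4.28 − 0.00 = 4.28 kcal/mol; chair II is more stable.

4.28 kcal/mol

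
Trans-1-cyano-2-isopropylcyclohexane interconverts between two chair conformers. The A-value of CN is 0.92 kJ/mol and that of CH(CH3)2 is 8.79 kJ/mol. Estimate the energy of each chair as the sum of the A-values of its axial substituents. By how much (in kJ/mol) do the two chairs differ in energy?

C1 and C2 have opposite parity, so for the trans isomer the two substituents are e,e in one chair and a,a in the other.
Chair I (cyano axial, isopropyl axial): E = 9.71 kJ/mol.
Chair II (cyano equatorial, isopropyl equatorial): E = 0.00 kJ/mol.
ΔE = 9.71 − 0.00 = 9.71 kJ/mol; chair II is more stable.

9.71 kJ/mol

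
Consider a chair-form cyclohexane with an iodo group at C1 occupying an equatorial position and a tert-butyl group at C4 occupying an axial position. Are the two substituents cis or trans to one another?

C1 and C4 have opposite parity, so their axial bonds point in opposite directions.
With opposite-parity carbons, two substituents on the same face are one axial and one equatorial; opposite faces give both axial or both equatorial.
Here the groups are equatorial/axial → same face → cis.

cis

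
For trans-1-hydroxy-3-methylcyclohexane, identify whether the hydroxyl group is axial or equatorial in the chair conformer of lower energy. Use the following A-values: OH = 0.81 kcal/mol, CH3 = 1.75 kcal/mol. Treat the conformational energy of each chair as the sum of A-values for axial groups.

C1 and C3 have the same parity, so for the trans isomer the two substituents are one axial and one equatorial in each chair.
Chair I (hydroxyl axial, methyl equatorial): E = 0.81 kcal/mol.
Chair II (hydroxyl equatorial, methyl axial): E = 1.75 kcal/mol.
Chair I is the more stable (lower-energy) conformer, and in that chair the hydroxyl group is axial.

axial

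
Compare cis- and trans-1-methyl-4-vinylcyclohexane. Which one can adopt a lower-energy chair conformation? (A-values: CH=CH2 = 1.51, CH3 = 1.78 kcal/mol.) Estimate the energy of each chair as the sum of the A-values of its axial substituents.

trans

At 1,4 positions (parity opposite): cis → (a,e or e,a); trans → (e,e or a,a).
Best chair for cis: E = 1.51 kcal/mol; best chair for trans: E = 0.00 kcal/mol.
The trans isomer is lower by 1.51 kcal/mol.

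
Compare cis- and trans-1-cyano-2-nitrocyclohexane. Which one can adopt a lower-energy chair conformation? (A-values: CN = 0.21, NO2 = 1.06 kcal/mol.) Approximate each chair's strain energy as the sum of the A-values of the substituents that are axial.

trans

At 1,2 positions (parity opposite): cis → (a,e or e,a); trans → (e,e or a,a).
Best chair for cis: E = 0.21 kcal/mol; best chair for trans: E = 0.00 kcal/mol.
The trans isomer is lower by 0.21 kcal/mol.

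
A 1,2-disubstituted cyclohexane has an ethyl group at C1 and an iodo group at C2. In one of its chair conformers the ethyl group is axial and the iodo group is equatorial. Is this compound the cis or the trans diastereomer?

C1 and C2 have opposite parity, so their axial bonds point in opposite directions.
With opposite-parity carbons, two substituents on the same face are one axial and one equatorial; opposite faces give both axial or both equatorial.
Here the groups are axial/equatorial → same face → cis.

cis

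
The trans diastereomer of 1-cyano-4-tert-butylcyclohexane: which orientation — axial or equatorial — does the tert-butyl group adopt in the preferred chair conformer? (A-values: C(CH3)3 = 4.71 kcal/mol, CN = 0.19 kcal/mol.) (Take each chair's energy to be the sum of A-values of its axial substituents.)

equatorial

C1 and C4 have opposite parity, so for the trans isomer the two substituents are e,e in one chair and a,a in the other.
Chair I (tert-butyl axial, cyano axial): E = 4.90 kcal/mol.
Chair II (tert-butyl equatorial, cyano equatorial): E = 0.00 kcal/mol.
Chair II is the more stable (lower-energy) conformer, and in that chair the tert-butyl group is equatorial.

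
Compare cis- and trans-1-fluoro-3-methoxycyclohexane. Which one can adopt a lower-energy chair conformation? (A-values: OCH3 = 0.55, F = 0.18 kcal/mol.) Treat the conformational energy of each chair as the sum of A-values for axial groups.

cis

At 1,3 positions (parity same): cis → (e,e or a,a); trans → (a,e or e,a).
Best chair for cis: E = 0.00 kcal/mol; best chair for trans: E = 0.18 kcal/mol.
The cis isomer is lower by 0.18 kcal/mol.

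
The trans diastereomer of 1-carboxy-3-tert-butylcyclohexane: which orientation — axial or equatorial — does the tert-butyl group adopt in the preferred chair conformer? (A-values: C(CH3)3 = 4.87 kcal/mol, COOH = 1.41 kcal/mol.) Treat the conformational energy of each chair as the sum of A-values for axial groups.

C1 and C3 have the same parity, so for the trans isomer the two substituents are one axial and one equatorial in each chair.
Chair I (tert-butyl axial, carboxyl equatorial): E = 4.87 kcal/mol.
Chair II (tert-butyl equatorial, carboxyl axial): E = 1.41 kcal/mol.
Chair II is the more stable (lower-energy) conformer, and in that chair the tert-butyl group is equatorial.

equatorial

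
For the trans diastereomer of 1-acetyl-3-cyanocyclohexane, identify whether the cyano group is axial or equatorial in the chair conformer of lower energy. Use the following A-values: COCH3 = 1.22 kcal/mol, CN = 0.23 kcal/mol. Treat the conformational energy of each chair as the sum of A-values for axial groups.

axial

C1 and C3 have the same parity, so for the trans isomer the two substituents are one axial and one equatorial in each chair.
Chair I (acetyl axial, cyano equatorial): E = 1.22 kcal/mol.
Chair II (acetyl equatorial, cyano axial): E = 0.23 kcal/mol.
Chair II is the more stable (lower-energy) conformer, and in that chair the cyano group is axial.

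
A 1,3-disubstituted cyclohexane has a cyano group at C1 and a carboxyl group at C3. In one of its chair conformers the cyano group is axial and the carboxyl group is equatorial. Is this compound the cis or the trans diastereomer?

C1 and C3 have the same parity, so their axial bonds point in the same direction.
With same-parity carbons, two substituents on the same face are both axial or both equatorial; opposite faces give one of each.
Here the groups are axial/equatorial → opposite face → trans.

trans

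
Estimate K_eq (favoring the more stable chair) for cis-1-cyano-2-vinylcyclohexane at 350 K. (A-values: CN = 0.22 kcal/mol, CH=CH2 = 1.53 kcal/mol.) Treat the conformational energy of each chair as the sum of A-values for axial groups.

C1 and C2 have opposite parity, so for the cis isomer the two substituents are one axial and one equatorial in each chair.
Chair I (cyano axial, vinyl equatorial): E = 0.22 kcal/mol; chair II (cyano equatorial, vinyl axial): E = 1.53 kcal/mol.
ΔG = 1.31 kcal/mol between the two chairs.
K = exp(ΔG/RT) with R = 1.987×10⁻³ kcal mol⁻¹ K⁻¹ and T = 350 K gives K ≈ 6.58.

K ≈ 6.58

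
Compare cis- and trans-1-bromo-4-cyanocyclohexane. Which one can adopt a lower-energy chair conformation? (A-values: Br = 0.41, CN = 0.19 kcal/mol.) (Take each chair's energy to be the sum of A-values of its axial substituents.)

At 1,4 positions (parity opposite): cis → (a,e or e,a); trans → (e,e or a,a).
Best chair for cis: E = 0.19 kcal/mol; best chair for trans: E = 0.00 kcal/mol.
The trans isomer is lower by 0.19 kcal/mol.

trans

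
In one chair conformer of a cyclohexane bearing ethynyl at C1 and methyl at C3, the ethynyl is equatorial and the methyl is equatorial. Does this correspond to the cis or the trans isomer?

cis

C1 and C3 have the same parity, so their axial bonds point in the same direction.
With same-parity carbons, two substituents on the same face are both axial or both equatorial; opposite faces give one of each.
Here the groups are equatorial/equatorial → same face → cis.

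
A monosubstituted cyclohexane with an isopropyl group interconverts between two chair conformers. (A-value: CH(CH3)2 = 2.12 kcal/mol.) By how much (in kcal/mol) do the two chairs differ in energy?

A monosubstituted cyclohexane has one chair with the isopropyl group axial (E = A = 2.12 kcal/mol) and one with it equatorial (E = 0).
ΔE = 2.12 − 0 = 2.12 kcal/mol.

2.12 kcal/mol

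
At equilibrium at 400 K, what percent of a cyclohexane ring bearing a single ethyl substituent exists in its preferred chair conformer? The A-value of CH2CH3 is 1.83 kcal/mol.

90.9%

One chair has the ethyl group axial (E = 1.83 kcal/mol) and the other has it equatorial (E = 0).
ΔG = 1.83 kcal/mol between the two chairs.
K = exp(ΔG/RT) with R = 1.987×10⁻³ kcal mol⁻¹ K⁻¹ and T = 400 K gives K ≈ 10.
Fraction in the lower-energy chair = K/(K+1) = 90.9%.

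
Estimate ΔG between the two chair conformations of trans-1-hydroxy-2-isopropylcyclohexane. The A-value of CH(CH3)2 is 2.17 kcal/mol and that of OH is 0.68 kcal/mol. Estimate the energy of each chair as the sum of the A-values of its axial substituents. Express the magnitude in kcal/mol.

2.85 kcal/mol

C1 and C2 have opposite parity, so for the trans isomer the two substituents are e,e in one chair and a,a in the other.
Chair I (isopropyl axial, hydroxyl axial): E = 2.85 kcal/mol.
Chair II (isopropyl equatorial, hydroxyl equatorial): E = 0.00 kcal/mol.
ΔE = 2.85 − 0.00 = 2.85 kcal/mol; chair II is more stable.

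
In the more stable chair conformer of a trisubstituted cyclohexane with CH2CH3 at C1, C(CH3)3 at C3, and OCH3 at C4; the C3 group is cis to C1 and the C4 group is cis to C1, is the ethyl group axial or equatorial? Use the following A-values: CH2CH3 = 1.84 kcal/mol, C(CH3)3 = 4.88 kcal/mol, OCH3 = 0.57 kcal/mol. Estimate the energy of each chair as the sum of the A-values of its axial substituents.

equatorial

Chair I (ethyl axial, tert-butyl axial, methoxy equatorial): E = 6.72 kcal/mol.
Chair II (ethyl equatorial, tert-butyl equatorial, methoxy axial): E = 0.57 kcal/mol.
Chair II is the more stable (lower-energy) conformer, and in that chair the ethyl group is equatorial.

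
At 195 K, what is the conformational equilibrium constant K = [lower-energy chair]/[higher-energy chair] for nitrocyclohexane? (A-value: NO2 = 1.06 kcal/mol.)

K ≈ 15.4

One chair has the nitro group axial (E = 1.06 kcal/mol) and the other has it equatorial (E = 0).
ΔG = 1.06 kcal/mol between the two chairs.
K = exp(ΔG/RT) with R = 1.987×10⁻³ kcal mol⁻¹ K⁻¹ and T = 195 K gives K ≈ 15.4.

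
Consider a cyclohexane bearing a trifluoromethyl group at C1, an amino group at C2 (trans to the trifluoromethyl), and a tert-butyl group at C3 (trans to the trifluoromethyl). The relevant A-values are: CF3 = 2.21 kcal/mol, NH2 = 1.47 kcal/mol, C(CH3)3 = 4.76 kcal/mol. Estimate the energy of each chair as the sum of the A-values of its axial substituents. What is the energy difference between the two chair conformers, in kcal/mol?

1.08 kcal/mol

Chair I (trifluoromethyl axial, amino axial, tert-butyl equatorial): E = 3.68 kcal/mol.
Chair II (trifluoromethyl equatorial, amino equatorial, tert-butyl axial): E = 4.76 kcal/mol.
ΔE = 4.76 − 3.68 = 1.08 kcal/mol; chair I is more stable.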